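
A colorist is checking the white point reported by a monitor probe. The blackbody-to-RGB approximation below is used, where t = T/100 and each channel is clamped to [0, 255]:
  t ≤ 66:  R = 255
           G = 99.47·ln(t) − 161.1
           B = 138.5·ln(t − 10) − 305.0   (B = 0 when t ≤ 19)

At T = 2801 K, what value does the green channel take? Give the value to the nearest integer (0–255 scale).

t = 2801/100 = 28.01; the t ≤ 66 branch applies.
G = 99.47·ln 28.01 − 161.1 = 99.47·3.3326 − 161.1 = 170.390.
Rounded: 170.

170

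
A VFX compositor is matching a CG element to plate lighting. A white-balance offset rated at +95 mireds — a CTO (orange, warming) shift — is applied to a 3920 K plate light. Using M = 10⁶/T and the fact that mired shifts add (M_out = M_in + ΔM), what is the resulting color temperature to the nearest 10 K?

M_in = 10⁶/3920 = 255.10 mireds.
M_out = 255.10 + (+95) = 350.10 mireds.
T_out = 10⁶/350.10 = 2856.3 K → 2860 K.

2860 K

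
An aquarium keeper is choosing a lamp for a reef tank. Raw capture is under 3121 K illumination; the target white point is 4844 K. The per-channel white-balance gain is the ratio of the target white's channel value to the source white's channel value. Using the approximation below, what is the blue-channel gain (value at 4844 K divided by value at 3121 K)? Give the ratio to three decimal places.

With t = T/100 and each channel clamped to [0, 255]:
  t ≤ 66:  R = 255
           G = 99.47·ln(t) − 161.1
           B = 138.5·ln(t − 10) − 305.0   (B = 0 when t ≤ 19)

At 3121 K (t = 31.21):
  B = 138.5·ln(31.21 − 10) − 305.0 = 138.5·ln 21.21 − 305.0 = 138.5·3.0545 − 305.0 = 118.044.
At 4844 K (t = 48.44):
  B = 138.5·ln(48.44 − 10) − 305.0 = 138.5·ln 38.44 − 305.0 = 138.5·3.6491 − 305.0 = 200.400.
Gain = 200.400 / 118.044 = 1.6977 → 1.698.

1.698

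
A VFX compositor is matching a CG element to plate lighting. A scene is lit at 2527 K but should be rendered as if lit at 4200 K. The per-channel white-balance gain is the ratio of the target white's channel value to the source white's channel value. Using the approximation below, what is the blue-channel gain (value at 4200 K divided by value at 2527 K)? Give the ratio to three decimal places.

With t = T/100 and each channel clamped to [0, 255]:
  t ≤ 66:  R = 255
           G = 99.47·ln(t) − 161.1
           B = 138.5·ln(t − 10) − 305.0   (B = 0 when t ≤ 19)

2.413

At 2527 K (t = 25.27):
  B = 138.5·ln(25.27 − 10) − 305.0 = 138.5·ln 15.27 − 305.0 = 138.5·2.7259 − 305.0 = 72.536.
At 4200 K (t = 42):
  B = 138.5·ln(42 − 10) − 305.0 = 138.5·ln 32 − 305.0 = 138.5·3.4657 − 305.0 = 175.004.
Gain = 175.004 / 72.536 = 2.4127 → 2.413.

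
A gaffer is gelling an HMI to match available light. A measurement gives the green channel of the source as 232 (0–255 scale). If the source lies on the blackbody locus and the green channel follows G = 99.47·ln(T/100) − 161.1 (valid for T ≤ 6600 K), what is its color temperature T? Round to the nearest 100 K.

ln t = (232 + 161.1) / 99.47 = 3.9519.
t = e^3.9519 = 52.036.
T = 100·t = 5204 K → 5200 K to the nearest 100 K.

5200 K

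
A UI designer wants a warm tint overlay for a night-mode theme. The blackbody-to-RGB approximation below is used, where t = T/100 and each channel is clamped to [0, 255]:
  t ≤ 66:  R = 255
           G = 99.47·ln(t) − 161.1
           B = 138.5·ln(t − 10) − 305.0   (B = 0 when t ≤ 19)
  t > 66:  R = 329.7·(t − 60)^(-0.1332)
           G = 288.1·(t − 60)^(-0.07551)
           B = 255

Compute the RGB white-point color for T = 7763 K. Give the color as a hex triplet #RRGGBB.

t = 7763/100 = 77.63; the t > 66 branch applies.
R = 329.7·(77.63 − 60)^(-0.1332) = 329.7·17.63^(-0.1332) = 329.7·0.68234 = 224.967.
G = 288.1·(77.63 − 60)^(-0.07551) = 288.1·17.63^(-0.07551) = 288.1·0.80518 = 231.974.
B = 255 by definition for t > 66.
Rounded: (225, 232, 255).
In hex: #E1E8FF.

#E1E8FF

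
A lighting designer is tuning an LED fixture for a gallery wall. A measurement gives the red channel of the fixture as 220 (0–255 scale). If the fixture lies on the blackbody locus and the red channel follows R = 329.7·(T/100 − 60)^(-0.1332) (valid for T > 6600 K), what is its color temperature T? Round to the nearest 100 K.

8100 K

(t − 60)^(-0.1332) = 220/329.7 = 0.66727.
t − 60 = 0.66727^(1/-0.1332) = 0.66727^(-7.508) = 20.847, so t = 80.847.
T = 100·t = 8085 K → 8100 K to the nearest 100 K.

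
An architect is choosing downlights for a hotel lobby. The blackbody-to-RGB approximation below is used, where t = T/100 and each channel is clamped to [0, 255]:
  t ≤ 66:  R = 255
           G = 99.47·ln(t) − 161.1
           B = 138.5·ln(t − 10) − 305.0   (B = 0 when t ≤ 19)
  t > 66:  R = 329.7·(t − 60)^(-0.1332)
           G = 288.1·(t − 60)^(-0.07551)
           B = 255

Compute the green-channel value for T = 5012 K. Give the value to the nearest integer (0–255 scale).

t = 5012/100 = 50.12; the t ≤ 66 branch applies.
G = 99.47·ln 50.12 − 161.1 = 99.47·3.9144 − 161.1 = 228.267.
Rounded: 228.

228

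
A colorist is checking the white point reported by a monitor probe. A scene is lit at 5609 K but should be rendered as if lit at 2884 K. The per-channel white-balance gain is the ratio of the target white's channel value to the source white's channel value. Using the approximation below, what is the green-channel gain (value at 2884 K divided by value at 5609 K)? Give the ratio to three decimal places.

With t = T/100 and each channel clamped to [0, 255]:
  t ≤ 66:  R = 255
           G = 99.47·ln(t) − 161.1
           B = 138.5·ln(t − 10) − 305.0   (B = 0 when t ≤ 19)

At 5609 K (t = 56.09):
  G = 99.47·ln 56.09 − 161.1 = 99.47·4.0270 − 161.1 = 239.461.
At 2884 K (t = 28.84):
  G = 99.47·ln 28.84 − 161.1 = 99.47·3.3618 − 161.1 = 173.295.
Gain = 173.295 / 239.461 = 0.7237 → 0.724.

0.724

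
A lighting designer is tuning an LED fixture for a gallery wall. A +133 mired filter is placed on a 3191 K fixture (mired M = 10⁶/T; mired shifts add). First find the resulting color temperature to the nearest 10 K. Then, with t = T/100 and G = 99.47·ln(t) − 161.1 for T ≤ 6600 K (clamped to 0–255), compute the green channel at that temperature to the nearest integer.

148

M_in = 10⁶/3191 = 313.38; M_out = 313.38 + (+133) = 446.38.
T_out = 10⁶/446.38 = 2240.2 K → 2240 K; t = 22.4.
G = 99.47·ln 22.4 − 161.1 = 99.47·3.1091 − 161.1 = 148.158.
Rounded: 148.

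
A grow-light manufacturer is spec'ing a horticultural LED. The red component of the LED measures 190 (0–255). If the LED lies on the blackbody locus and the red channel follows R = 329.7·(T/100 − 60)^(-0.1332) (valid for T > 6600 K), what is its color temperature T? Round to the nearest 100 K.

12300 K

(t − 60)^(-0.1332) = 190/329.7 = 0.57628.
t − 60 = 0.57628^(1/-0.1332) = 0.57628^(-7.508) = 62.667, so t = 122.667.
T = 100·t = 12267 K → 12300 K to the nearest 100 K.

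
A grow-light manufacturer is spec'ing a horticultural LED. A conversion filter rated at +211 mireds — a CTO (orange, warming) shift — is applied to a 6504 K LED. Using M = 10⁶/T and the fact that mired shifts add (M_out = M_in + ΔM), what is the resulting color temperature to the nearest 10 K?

2740 K

M_in = 10⁶/6504 = 153.75 mireds.
M_out = 153.75 + (+211) = 364.75 mireds.
T_out = 10⁶/364.75 = 2741.6 K → 2740 K.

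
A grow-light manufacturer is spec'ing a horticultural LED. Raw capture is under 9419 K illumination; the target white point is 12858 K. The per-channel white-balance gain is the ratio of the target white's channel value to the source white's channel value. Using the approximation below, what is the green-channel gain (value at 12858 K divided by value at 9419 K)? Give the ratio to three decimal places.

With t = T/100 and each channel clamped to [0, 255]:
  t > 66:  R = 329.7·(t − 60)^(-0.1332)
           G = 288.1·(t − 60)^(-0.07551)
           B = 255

0.949

At 9419 K (t = 94.19):
  G = 288.1·(94.19 − 60)^(-0.07551) = 288.1·34.19^(-0.07551) = 288.1·0.76591 = 220.657.
At 12858 K (t = 128.58):
  G = 288.1·(128.58 − 60)^(-0.07551) = 288.1·68.58^(-0.07551) = 288.1·0.72669 = 209.359.
Gain = 209.359 / 220.657 = 0.9488 → 0.949.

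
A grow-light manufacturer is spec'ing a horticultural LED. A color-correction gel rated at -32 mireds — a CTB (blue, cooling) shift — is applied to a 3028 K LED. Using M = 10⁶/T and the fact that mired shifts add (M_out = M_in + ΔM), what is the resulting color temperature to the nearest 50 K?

M_in = 10⁶/3028 = 330.25 mireds.
M_out = 330.25 + (-32) = 298.25 mireds.
T_out = 10⁶/298.25 = 3352.9 K → 3350 K.

3350 K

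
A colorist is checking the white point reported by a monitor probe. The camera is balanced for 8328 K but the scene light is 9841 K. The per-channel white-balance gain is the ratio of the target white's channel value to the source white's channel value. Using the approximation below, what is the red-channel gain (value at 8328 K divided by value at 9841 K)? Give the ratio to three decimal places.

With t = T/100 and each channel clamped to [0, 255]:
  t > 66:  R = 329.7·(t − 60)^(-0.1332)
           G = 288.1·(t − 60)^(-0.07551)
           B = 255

At 9841 K (t = 98.41):
  R = 329.7·(98.41 − 60)^(-0.1332) = 329.7·38.41^(-0.1332) = 329.7·0.61511 = 202.801.
At 8328 K (t = 83.28):
  R = 329.7·(83.28 − 60)^(-0.1332) = 329.7·23.28^(-0.1332) = 329.7·0.65753 = 216.789.
Gain = 216.789 / 202.801 = 1.0690 → 1.069.

1.069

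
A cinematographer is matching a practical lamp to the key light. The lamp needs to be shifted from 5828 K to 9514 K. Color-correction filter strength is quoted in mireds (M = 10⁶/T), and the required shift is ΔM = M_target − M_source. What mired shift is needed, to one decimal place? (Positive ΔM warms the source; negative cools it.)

M_source = 10⁶/5828 = 171.585; M_target = 10⁶/9514 = 105.108.
ΔM = 105.108 − 171.585 = -66.477 → -66.5 mireds, a cooling shift.

-66.5 mireds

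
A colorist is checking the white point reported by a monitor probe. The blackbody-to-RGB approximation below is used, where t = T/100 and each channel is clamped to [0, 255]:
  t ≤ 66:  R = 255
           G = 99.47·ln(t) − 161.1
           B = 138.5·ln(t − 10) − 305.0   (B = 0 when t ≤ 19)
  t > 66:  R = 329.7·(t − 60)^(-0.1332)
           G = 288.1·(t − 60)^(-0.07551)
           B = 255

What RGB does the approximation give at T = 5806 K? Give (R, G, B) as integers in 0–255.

t = 5806/100 = 58.06; the t ≤ 66 branch applies.
R = 255 by definition for t ≤ 66.
G = 99.47·ln 58.06 − 161.1 = 99.47·4.0615 − 161.1 = 242.895.
B = 138.5·ln(58.06 − 10) − 305.0 = 138.5·ln 48.06 − 305.0 = 138.5·3.8725 − 305.0 = 231.334.
Rounded: (255, 243, 231).

(255, 243, 231)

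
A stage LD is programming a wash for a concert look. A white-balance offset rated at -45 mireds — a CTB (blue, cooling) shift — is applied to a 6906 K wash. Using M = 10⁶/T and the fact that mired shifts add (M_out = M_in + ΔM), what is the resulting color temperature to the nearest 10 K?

M_in = 10⁶/6906 = 144.80 mireds.
M_out = 144.80 + (-45) = 99.80 mireds.
T_out = 10⁶/99.80 = 10019.9 K → 10020 K.

10020 K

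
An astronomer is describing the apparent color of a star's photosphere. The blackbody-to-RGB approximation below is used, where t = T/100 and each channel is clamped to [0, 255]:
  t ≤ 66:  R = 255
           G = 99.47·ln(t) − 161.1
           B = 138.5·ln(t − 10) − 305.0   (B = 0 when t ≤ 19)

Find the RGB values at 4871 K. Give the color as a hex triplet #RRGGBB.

t = 4871/100 = 48.71; the t ≤ 66 branch applies.
R = 255 by definition for t ≤ 66.
G = 99.47·ln 48.71 − 161.1 = 99.47·3.8859 − 161.1 = 225.429.
B = 138.5·ln(48.71 − 10) − 305.0 = 138.5·ln 38.71 − 305.0 = 138.5·3.6561 − 305.0 = 201.370.
Rounded: (255, 225, 201).
In hex: #FFE1C9.

#FFE1C9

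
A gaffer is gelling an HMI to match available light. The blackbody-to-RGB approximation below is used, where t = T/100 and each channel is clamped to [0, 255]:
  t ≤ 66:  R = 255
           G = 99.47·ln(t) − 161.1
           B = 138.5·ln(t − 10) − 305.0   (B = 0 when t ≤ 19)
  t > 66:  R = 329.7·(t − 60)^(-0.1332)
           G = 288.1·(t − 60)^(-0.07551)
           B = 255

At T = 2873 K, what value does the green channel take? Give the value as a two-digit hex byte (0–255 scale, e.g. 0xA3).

t = 2873/100 = 28.73; the t ≤ 66 branch applies.
G = 99.47·ln 28.73 − 161.1 = 99.47·3.3579 − 161.1 = 172.914.
Rounded: 173; in hex, 0xAD.

0xAD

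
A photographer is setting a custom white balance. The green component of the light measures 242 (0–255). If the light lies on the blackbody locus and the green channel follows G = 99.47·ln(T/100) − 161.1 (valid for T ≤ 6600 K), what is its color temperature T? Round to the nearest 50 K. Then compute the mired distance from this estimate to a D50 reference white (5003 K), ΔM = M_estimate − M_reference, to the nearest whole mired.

-26 mireds

ln t = (242 + 161.1) / 99.47 = 4.0525.
t = e^4.0525 = 57.540.
T = 100·t = 5754 K → 5750 K to the nearest 50 K.
M_estimate = 10⁶/5750 = 173.91; M_reference = 10⁶/5003 = 199.88.
ΔM = 173.91 − 199.88 = -25.97 → -26 mireds.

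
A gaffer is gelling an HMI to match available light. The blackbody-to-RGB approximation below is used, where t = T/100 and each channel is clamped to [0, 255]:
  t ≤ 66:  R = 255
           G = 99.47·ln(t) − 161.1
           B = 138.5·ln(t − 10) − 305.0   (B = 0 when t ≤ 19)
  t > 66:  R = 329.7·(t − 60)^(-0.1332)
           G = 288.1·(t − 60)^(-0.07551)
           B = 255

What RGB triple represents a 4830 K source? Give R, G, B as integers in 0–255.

t = 4830/100 = 48.3; the t ≤ 66 branch applies.
R = 255 by definition for t ≤ 66.
G = 99.47·ln 48.3 − 161.1 = 99.47·3.8774 − 161.1 = 224.588.
B = 138.5·ln(48.3 − 10) − 305.0 = 138.5·ln 38.3 − 305.0 = 138.5·3.6454 − 305.0 = 199.895.
Rounded: (255, 225, 200).

R=255, G=225, B=200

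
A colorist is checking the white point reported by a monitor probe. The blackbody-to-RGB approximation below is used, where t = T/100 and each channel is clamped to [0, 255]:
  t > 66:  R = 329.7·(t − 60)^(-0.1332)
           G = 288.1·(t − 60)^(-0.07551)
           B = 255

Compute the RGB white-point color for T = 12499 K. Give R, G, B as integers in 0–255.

t = 12499/100 = 124.99; the t > 66 branch applies.
R = 329.7·(124.99 − 60)^(-0.1332) = 329.7·64.99^(-0.1332) = 329.7·0.57349 = 189.081.
G = 288.1·(124.99 − 60)^(-0.07551) = 288.1·64.99^(-0.07551) = 288.1·0.72965 = 210.211.
B = 255 by definition for t > 66.
Rounded: (189, 210, 255).

R=189, G=210, B=255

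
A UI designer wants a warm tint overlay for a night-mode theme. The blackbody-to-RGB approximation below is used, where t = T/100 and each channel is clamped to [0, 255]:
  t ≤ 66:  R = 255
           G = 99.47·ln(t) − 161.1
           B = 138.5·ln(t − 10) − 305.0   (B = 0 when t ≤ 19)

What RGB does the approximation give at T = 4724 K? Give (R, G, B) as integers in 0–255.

t = 4724/100 = 47.24; the t ≤ 66 branch applies.
R = 255 by definition for t ≤ 66.
G = 99.47·ln 47.24 − 161.1 = 99.47·3.8552 − 161.1 = 222.381.
B = 138.5·ln(47.24 − 10) − 305.0 = 138.5·ln 37.24 − 305.0 = 138.5·3.6174 − 305.0 = 196.008.
Rounded: (255, 222, 196).

(255, 222, 196)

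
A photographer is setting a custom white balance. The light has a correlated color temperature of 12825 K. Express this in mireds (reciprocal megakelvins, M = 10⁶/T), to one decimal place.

78.0 mireds

M = 10⁶ / 12825 = 77.973 → 78.0 mireds.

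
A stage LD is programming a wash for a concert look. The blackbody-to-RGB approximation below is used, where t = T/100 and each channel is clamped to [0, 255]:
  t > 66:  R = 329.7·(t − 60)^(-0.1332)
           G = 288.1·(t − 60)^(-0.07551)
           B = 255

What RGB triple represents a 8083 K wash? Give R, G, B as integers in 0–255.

R=220, G=229, B=255

t = 8083/100 = 80.83; the t > 66 branch applies.
R = 329.7·(80.83 − 60)^(-0.1332) = 329.7·20.83^(-0.1332) = 329.7·0.66735 = 220.024.
G = 288.1·(80.83 − 60)^(-0.07551) = 288.1·20.83^(-0.07551) = 288.1·0.79511 = 229.070.
B = 255 by definition for t > 66.
Rounded: (220, 229, 255).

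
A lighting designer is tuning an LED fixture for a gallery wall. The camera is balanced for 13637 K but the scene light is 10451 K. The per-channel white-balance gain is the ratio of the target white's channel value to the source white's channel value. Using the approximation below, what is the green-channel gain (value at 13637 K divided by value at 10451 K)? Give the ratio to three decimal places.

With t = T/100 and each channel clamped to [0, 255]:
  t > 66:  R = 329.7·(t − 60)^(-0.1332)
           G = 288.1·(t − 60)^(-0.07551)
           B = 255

At 10451 K (t = 104.51):
  G = 288.1·(104.51 − 60)^(-0.07551) = 288.1·44.51^(-0.07551) = 288.1·0.75080 = 216.306.
At 13637 K (t = 136.37):
  G = 288.1·(136.37 − 60)^(-0.07551) = 288.1·76.37^(-0.07551) = 288.1·0.72081 = 207.665.
Gain = 207.665 / 216.306 = 0.9601 → 0.960.

0.960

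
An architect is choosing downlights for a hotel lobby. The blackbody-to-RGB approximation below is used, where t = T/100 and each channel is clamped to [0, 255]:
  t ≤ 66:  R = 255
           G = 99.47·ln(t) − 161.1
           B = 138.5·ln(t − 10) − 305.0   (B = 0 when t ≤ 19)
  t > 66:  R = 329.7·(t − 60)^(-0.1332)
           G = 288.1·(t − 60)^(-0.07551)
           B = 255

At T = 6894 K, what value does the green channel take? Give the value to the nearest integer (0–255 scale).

244

t = 6894/100 = 68.94; the t > 66 branch applies.
G = 288.1·(68.94 − 60)^(-0.07551) = 288.1·8.94^(-0.07551) = 288.1·0.84755 = 244.179.
Rounded: 244.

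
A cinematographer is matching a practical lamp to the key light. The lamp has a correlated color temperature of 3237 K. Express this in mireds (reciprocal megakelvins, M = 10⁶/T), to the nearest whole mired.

309 mireds

M = 10⁶ / 3237 = 308.928 → 309 mireds.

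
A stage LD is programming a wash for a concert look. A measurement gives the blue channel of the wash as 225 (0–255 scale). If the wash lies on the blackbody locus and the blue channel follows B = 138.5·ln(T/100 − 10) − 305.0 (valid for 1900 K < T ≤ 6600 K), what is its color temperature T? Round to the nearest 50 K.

ln(t − 10) = (225 + 305.0) / 138.5 = 3.8267.
t − 10 = e^3.8267 = 45.911, so t = 55.911.
T = 100·t = 5591 K → 5600 K to the nearest 50 K.

5600 K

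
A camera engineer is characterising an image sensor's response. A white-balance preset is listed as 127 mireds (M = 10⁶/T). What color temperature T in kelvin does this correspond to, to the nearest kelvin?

T = 10⁶ / 127 = 7874.02 K → 7874 K.

7874 K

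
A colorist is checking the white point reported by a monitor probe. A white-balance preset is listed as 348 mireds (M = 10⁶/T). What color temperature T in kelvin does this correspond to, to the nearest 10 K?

2870 K

T = 10⁶ / 348 = 2873.56 K → 2870 K.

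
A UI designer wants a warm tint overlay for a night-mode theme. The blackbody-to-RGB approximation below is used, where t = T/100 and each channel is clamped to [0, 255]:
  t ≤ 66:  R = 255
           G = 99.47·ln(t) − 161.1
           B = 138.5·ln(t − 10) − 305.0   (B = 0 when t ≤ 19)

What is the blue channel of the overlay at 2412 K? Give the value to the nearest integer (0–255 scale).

62

t = 2412/100 = 24.12; the t ≤ 66 branch applies.
B = 138.5·ln(24.12 − 10) − 305.0 = 138.5·ln 14.12 − 305.0 = 138.5·2.6476 − 305.0 = 61.692.
Rounded: 62.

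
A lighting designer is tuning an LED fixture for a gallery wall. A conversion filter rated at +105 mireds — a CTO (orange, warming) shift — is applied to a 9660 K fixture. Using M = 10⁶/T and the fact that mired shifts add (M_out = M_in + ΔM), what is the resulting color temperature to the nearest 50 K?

4800 K

M_in = 10⁶/9660 = 103.52 mireds.
M_out = 103.52 + (+105) = 208.52 mireds.
T_out = 10⁶/208.52 = 4795.7 K → 4800 K.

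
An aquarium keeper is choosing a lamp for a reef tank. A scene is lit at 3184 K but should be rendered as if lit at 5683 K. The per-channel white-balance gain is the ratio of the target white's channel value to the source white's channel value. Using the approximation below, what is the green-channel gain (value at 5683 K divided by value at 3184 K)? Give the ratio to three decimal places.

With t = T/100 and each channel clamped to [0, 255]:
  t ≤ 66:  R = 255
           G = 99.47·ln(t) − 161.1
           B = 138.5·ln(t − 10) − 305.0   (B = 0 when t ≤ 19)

1.315

At 3184 K (t = 31.84):
  G = 99.47·ln 31.84 − 161.1 = 99.47·3.4607 − 161.1 = 183.138.
At 5683 K (t = 56.83):
  G = 99.47·ln 56.83 − 161.1 = 99.47·4.0401 − 161.1 = 240.765.
Gain = 240.765 / 183.138 = 1.3147 → 1.315.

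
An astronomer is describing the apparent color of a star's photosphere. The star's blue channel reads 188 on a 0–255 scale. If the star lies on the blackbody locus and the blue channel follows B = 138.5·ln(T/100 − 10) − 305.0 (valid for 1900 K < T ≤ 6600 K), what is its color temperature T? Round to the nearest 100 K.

4500 K

ln(t − 10) = (188 + 305.0) / 138.5 = 3.5596.
t − 10 = e^3.5596 = 35.148, so t = 45.148.
T = 100·t = 4515 K → 4500 K to the nearest 100 K.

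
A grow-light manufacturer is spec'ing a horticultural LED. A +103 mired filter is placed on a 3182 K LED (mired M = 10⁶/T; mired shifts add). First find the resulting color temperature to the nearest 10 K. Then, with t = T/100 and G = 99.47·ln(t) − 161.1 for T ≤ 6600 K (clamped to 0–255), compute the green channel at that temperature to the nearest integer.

155

M_in = 10⁶/3182 = 314.27; M_out = 314.27 + (+103) = 417.27.
T_out = 10⁶/417.27 = 2396.5 K → 2400 K; t = 24.
G = 99.47·ln 24 − 161.1 = 99.47·3.1781 − 161.1 = 155.021.
Rounded: 155.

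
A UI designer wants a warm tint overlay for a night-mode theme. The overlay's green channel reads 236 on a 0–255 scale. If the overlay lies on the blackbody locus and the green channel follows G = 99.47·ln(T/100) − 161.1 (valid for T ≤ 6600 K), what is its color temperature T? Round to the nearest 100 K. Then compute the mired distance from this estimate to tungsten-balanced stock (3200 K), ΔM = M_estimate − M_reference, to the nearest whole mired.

-127 mireds

ln t = (236 + 161.1) / 99.47 = 3.9922.
t = e^3.9922 = 54.172.
T = 100·t = 5417 K → 5400 K to the nearest 100 K.
M_estimate = 10⁶/5400 = 185.19; M_reference = 10⁶/3200 = 312.50.
ΔM = 185.19 − 312.50 = -127.31 → -127 mireds.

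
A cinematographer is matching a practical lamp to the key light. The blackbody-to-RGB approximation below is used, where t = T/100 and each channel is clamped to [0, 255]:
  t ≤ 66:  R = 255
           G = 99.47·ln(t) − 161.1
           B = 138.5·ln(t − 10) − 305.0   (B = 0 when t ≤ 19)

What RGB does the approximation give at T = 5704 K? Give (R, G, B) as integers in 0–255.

(255, 241, 228)

t = 5704/100 = 57.04; the t ≤ 66 branch applies.
R = 255 by definition for t ≤ 66.
G = 99.47·ln 57.04 − 161.1 = 99.47·4.0438 − 161.1 = 241.132.
B = 138.5·ln(57.04 − 10) − 305.0 = 138.5·ln 47.04 − 305.0 = 138.5·3.8510 − 305.0 = 228.363.
Rounded: (255, 241, 228).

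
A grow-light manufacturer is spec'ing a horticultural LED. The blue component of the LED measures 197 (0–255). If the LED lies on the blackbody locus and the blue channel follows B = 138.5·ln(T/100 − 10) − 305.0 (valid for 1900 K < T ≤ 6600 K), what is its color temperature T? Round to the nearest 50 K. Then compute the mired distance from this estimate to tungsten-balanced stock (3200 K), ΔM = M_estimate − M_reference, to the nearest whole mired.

ln(t − 10) = (197 + 305.0) / 138.5 = 3.6245.
t − 10 = e^3.6245 = 37.508, so t = 47.508.
T = 100·t = 4751 K → 4750 K to the nearest 50 K.
M_estimate = 10⁶/4750 = 210.53; M_reference = 10⁶/3200 = 312.50.
ΔM = 210.53 − 312.50 = -101.97 → -102 mireds.

-102 mireds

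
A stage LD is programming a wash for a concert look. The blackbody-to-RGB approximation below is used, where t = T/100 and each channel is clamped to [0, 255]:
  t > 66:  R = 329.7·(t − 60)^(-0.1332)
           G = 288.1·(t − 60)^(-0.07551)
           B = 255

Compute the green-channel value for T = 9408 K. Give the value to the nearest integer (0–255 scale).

221

t = 9408/100 = 94.08; the t > 66 branch applies.
G = 288.1·(94.08 − 60)^(-0.07551) = 288.1·34.08^(-0.07551) = 288.1·0.76609 = 220.711.
Rounded: 221.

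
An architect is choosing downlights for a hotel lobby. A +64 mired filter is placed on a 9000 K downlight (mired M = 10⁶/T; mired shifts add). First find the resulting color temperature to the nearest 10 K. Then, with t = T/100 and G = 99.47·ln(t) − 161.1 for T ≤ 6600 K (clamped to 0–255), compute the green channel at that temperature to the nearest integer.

241

M_in = 10⁶/9000 = 111.11; M_out = 111.11 + (+64) = 175.11.
T_out = 10⁶/175.11 = 5710.7 K → 5710 K; t = 57.1.
G = 99.47·ln 57.1 − 161.1 = 99.47·4.0448 − 161.1 = 241.237.
Rounded: 241.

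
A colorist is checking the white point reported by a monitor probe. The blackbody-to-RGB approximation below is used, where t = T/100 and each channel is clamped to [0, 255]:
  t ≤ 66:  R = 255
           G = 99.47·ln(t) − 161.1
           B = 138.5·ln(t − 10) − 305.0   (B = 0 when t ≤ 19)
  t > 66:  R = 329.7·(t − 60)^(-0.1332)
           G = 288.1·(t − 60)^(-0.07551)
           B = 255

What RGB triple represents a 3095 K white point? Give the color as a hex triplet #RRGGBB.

t = 3095/100 = 30.95; the t ≤ 66 branch applies.
R = 255 by definition for t ≤ 66.
G = 99.47·ln 30.95 − 161.1 = 99.47·3.4324 − 161.1 = 180.318.
B = 138.5·ln(30.95 − 10) − 305.0 = 138.5·ln 20.95 − 305.0 = 138.5·3.0421 − 305.0 = 116.336.
Rounded: (255, 180, 116).
In hex: #FFB474.

#FFB474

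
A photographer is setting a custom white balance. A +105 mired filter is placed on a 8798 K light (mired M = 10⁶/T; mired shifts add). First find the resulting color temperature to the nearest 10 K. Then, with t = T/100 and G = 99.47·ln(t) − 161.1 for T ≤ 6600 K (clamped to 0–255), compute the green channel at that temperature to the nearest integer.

M_in = 10⁶/8798 = 113.66; M_out = 113.66 + (+105) = 218.66.
T_out = 10⁶/218.66 = 4573.3 K → 4570 K; t = 45.7.
G = 99.47·ln 45.7 − 161.1 = 99.47·3.8221 − 161.1 = 219.084.
Rounded: 219.

219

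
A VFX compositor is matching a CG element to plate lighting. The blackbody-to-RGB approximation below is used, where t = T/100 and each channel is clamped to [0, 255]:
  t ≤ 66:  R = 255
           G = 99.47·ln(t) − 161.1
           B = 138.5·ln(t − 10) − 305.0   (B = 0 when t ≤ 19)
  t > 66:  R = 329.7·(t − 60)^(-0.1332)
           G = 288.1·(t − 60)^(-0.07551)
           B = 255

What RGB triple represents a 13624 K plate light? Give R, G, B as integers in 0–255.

R=185, G=208, B=255

t = 13624/100 = 136.24; the t > 66 branch applies.
R = 329.7·(136.24 − 60)^(-0.1332) = 329.7·76.24^(-0.1332) = 329.7·0.56143 = 185.102.
G = 288.1·(136.24 − 60)^(-0.07551) = 288.1·76.24^(-0.07551) = 288.1·0.72090 = 207.692.
B = 255 by definition for t > 66.
Rounded: (185, 208, 255).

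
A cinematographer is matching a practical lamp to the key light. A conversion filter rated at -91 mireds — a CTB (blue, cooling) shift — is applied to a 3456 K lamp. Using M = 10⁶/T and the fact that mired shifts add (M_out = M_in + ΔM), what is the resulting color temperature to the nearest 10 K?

M_in = 10⁶/3456 = 289.35 mireds.
M_out = 289.35 + (-91) = 198.35 mireds.
T_out = 10⁶/198.35 = 5041.5 K → 5040 K.

5040 K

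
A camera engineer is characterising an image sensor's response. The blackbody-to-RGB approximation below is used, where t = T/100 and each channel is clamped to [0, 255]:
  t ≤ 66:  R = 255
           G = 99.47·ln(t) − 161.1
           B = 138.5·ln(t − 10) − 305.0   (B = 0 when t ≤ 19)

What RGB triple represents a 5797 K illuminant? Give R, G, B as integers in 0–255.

R=255, G=243, B=231

t = 5797/100 = 57.97; the t ≤ 66 branch applies.
R = 255 by definition for t ≤ 66.
G = 99.47·ln 57.97 − 161.1 = 99.47·4.0599 − 161.1 = 242.741.
B = 138.5·ln(57.97 − 10) − 305.0 = 138.5·ln 47.97 − 305.0 = 138.5·3.8706 − 305.0 = 231.075.
Rounded: (255, 243, 231).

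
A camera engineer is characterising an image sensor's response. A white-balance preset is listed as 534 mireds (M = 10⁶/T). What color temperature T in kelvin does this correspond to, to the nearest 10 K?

1870 K

T = 10⁶ / 534 = 1872.66 K → 1870 K.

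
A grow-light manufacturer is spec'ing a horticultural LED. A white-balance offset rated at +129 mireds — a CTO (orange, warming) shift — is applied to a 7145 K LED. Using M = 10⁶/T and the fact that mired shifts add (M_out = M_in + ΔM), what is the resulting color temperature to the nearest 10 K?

3720 K

M_in = 10⁶/7145 = 139.96 mireds.
M_out = 139.96 + (+129) = 268.96 mireds.
T_out = 10⁶/268.96 = 3718.1 K → 3720 K.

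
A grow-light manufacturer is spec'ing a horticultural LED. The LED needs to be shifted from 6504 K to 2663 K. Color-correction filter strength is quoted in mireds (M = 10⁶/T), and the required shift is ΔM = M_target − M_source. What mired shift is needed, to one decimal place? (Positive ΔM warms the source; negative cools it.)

+221.8 mireds

M_source = 10⁶/6504 = 153.752; M_target = 10⁶/2663 = 375.516.
ΔM = 375.516 − 153.752 = 221.765 → +221.8 mireds, a warming shift.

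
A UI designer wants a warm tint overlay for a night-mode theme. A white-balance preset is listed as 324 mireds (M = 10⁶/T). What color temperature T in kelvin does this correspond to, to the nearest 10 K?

3090 K

T = 10⁶ / 324 = 3086.42 K → 3090 K.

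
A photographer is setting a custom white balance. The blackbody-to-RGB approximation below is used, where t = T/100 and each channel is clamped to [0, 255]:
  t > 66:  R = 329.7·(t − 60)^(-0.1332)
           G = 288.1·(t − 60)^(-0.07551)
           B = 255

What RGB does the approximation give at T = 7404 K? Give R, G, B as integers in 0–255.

t = 7404/100 = 74.04; the t > 66 branch applies.
R = 329.7·(74.04 − 60)^(-0.1332) = 329.7·14.04^(-0.1332) = 329.7·0.70335 = 231.894.
G = 288.1·(74.04 − 60)^(-0.07551) = 288.1·14.04^(-0.07551) = 288.1·0.81915 = 235.997.
B = 255 by definition for t > 66.
Rounded: (232, 236, 255).

R=232, G=236, B=255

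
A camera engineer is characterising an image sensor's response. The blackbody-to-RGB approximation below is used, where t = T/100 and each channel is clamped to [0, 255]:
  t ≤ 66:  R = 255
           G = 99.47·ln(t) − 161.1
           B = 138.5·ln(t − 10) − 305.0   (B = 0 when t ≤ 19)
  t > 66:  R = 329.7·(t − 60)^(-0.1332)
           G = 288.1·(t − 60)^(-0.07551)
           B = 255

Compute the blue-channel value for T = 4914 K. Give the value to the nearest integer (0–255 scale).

203

t = 4914/100 = 49.14; the t ≤ 66 branch applies.
B = 138.5·ln(49.14 − 10) − 305.0 = 138.5·ln 39.14 − 305.0 = 138.5·3.6671 − 305.0 = 202.900.
Rounded: 203.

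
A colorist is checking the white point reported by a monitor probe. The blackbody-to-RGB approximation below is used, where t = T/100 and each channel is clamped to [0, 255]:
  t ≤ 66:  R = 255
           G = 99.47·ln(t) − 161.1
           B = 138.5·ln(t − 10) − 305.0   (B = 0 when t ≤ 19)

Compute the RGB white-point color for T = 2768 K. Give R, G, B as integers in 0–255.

t = 2768/100 = 27.68; the t ≤ 66 branch applies.
R = 255 by definition for t ≤ 66.
G = 99.47·ln 27.68 − 161.1 = 99.47·3.3207 − 161.1 = 169.211.
B = 138.5·ln(27.68 − 10) − 305.0 = 138.5·ln 17.68 − 305.0 = 138.5·2.8724 − 305.0 = 92.832.
Rounded: (255, 169, 93).

R=255, G=169, B=93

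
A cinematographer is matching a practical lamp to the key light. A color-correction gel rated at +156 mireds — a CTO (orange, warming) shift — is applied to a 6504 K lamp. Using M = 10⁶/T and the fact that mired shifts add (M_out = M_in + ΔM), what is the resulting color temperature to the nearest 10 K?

M_in = 10⁶/6504 = 153.75 mireds.
M_out = 153.75 + (+156) = 309.75 mireds.
T_out = 10⁶/309.75 = 3228.4 K → 3230 K.

3230 K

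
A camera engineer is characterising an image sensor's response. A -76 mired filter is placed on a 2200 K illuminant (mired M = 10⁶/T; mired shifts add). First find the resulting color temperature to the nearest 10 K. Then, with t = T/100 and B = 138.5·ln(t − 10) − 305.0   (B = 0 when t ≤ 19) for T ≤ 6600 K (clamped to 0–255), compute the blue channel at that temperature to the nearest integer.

82

M_in = 10⁶/2200 = 454.55; M_out = 454.55 + (-76) = 378.55.
T_out = 10⁶/378.55 = 2641.7 K → 2640 K; t = 26.4.
B = 138.5·ln(26.4 − 10) − 305.0 = 138.5·ln 16.4 − 305.0 = 138.5·2.7973 − 305.0 = 82.423.
Rounded: 82.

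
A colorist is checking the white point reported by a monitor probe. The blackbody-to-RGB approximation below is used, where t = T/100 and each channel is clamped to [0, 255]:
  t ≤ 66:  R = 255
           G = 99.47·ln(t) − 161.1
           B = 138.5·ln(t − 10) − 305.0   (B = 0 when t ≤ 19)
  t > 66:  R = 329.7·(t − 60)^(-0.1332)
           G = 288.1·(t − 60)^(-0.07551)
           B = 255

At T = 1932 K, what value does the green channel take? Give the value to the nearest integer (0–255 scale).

133

t = 1932/100 = 19.32; the t ≤ 66 branch applies.
G = 99.47·ln 19.32 − 161.1 = 99.47·2.9611 − 161.1 = 133.445.
Rounded: 133.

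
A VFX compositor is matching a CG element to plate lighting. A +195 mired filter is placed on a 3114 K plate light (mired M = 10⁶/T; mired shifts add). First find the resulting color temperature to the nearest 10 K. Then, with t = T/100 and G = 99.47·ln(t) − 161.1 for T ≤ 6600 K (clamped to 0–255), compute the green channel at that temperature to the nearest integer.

134

M_in = 10⁶/3114 = 321.13; M_out = 321.13 + (+195) = 516.13.
T_out = 10⁶/516.13 = 1937.5 K → 1940 K; t = 19.4.
G = 99.47·ln 19.4 − 161.1 = 99.47·2.9653 − 161.1 = 133.856.
Rounded: 134.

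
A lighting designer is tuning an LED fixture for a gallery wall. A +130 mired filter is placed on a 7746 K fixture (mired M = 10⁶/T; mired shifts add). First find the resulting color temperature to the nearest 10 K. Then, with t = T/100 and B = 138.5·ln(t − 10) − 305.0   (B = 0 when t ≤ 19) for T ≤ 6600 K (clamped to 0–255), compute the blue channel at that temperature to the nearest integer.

M_in = 10⁶/7746 = 129.10; M_out = 129.10 + (+130) = 259.10.
T_out = 10⁶/259.10 = 3859.5 K → 3860 K; t = 38.6.
B = 138.5·ln(38.6 − 10) − 305.0 = 138.5·ln 28.6 − 305.0 = 138.5·3.3534 − 305.0 = 159.447.
Rounded: 159.

159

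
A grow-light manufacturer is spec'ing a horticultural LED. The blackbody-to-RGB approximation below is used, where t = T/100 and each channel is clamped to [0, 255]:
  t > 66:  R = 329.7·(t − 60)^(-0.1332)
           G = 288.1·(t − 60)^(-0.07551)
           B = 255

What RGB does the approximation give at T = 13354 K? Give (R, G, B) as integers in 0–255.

(186, 208, 255)

t = 13354/100 = 133.54; the t > 66 branch applies.
R = 329.7·(133.54 − 60)^(-0.1332) = 329.7·73.54^(-0.1332) = 329.7·0.56413 = 185.994.
G = 288.1·(133.54 − 60)^(-0.07551) = 288.1·73.54^(-0.07551) = 288.1·0.72287 = 208.258.
B = 255 by definition for t > 66.
Rounded: (186, 208, 255).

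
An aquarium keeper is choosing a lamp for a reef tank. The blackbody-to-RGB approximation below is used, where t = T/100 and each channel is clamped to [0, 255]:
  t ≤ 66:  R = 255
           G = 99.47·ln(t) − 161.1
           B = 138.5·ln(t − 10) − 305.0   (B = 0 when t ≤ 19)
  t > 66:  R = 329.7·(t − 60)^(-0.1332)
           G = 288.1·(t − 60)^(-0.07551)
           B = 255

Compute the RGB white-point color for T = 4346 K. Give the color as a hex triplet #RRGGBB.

t = 4346/100 = 43.46; the t ≤ 66 branch applies.
R = 255 by definition for t ≤ 66.
G = 99.47·ln 43.46 − 161.1 = 99.47·3.7718 − 161.1 = 214.085.
B = 138.5·ln(43.46 − 10) − 305.0 = 138.5·ln 33.46 − 305.0 = 138.5·3.5104 − 305.0 = 181.184.
Rounded: (255, 214, 181).
In hex: #FFD6B5.

#FFD6B5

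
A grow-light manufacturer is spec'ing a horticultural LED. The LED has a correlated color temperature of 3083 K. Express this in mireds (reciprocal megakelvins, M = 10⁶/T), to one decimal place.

324.4 mireds

M = 10⁶ / 3083 = 324.359 → 324.4 mireds.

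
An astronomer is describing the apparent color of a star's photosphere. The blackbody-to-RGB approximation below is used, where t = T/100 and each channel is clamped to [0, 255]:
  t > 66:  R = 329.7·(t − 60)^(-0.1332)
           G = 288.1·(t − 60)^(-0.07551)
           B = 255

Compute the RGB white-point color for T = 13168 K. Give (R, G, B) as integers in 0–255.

(187, 209, 255)

t = 13168/100 = 131.68; the t > 66 branch applies.
R = 329.7·(131.68 − 60)^(-0.1332) = 329.7·71.68^(-0.1332) = 329.7·0.56606 = 186.629.
G = 288.1·(131.68 − 60)^(-0.07551) = 288.1·71.68^(-0.07551) = 288.1·0.72427 = 208.661.
B = 255 by definition for t > 66.
Rounded: (187, 209, 255).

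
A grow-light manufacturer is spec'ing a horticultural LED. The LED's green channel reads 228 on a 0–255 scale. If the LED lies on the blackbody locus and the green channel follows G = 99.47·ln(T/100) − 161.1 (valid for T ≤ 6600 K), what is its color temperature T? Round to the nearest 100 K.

5000 K

ln t = (228 + 161.1) / 99.47 = 3.9117.
t = e^3.9117 = 49.985.
T = 100·t = 4999 K → 5000 K to the nearest 100 K.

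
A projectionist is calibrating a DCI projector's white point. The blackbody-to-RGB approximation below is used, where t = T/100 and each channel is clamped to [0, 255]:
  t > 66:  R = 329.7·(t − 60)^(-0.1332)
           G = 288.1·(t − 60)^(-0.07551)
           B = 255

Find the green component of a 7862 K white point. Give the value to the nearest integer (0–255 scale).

t = 7862/100 = 78.62; the t > 66 branch applies.
G = 288.1·(78.62 − 60)^(-0.07551) = 288.1·18.62^(-0.07551) = 288.1·0.80187 = 231.019.
Rounded: 231.

231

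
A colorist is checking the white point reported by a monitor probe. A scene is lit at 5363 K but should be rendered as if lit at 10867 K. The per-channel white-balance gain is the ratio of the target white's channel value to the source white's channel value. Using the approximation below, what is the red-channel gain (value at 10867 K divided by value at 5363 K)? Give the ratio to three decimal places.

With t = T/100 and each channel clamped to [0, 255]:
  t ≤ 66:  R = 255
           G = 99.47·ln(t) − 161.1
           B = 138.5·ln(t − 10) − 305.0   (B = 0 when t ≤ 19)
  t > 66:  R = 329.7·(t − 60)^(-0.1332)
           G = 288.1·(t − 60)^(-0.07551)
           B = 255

0.771

At 5363 K (t = 53.63):
  R = 255 by definition for t ≤ 66.
At 10867 K (t = 108.67):
  R = 329.7·(108.67 − 60)^(-0.1332) = 329.7·48.67^(-0.1332) = 329.7·0.59601 = 196.506.
Gain = 196.506 / 255.000 = 0.7706 → 0.771.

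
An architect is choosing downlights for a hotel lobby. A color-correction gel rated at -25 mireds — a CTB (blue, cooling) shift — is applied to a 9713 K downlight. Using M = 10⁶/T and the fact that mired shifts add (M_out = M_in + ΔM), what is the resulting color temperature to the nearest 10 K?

M_in = 10⁶/9713 = 102.95 mireds.
M_out = 102.95 + (-25) = 77.95 mireds.
T_out = 10⁶/77.95 = 12827.9 K → 12830 K.

12830 K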